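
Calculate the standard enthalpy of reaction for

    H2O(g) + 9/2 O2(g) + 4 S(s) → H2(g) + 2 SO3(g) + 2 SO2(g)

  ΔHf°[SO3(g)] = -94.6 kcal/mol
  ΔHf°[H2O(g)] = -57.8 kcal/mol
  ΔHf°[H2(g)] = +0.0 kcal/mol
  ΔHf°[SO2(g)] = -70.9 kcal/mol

Products: 1·(+0.0) + 2·(-94.6) + 2·(-70.9) = -331.0
Reactants: 1·(-57.8) + 9/2·(+0.0) + 4·(+0.0) = -57.8
ΔH° = (-331.0) − (-57.8) = -273.2 kcal/mol

ΔH° = -273.2 kcal/mol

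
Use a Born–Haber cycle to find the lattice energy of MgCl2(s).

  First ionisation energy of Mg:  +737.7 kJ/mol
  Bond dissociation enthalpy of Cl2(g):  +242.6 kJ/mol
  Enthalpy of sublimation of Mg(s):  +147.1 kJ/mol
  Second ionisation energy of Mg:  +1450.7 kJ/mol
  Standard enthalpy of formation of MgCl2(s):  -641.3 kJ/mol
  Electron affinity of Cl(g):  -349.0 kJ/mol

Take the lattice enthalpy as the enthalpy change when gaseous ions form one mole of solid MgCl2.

ΔHf° = 1·ΔHsub + 1·(ΣIE) + 1·D(Cl2) + 2·EA + U
-641.3 = 1·(+147.1) + 1·(+2188.4) + 1·(+242.6) + 2·(-349.0) + U
U = -641.3 − (+1880.1) = -2521.4 kJ/mol

U = -2521.4 kJ/mol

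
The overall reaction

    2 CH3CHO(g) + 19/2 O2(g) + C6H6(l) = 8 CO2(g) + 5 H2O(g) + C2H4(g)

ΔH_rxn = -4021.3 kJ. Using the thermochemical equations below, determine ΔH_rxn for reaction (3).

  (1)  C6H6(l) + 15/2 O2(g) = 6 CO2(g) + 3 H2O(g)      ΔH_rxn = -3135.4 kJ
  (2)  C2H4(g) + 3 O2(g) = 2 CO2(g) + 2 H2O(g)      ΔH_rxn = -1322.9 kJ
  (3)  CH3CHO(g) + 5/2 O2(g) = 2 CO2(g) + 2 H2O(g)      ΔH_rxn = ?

(1) as written (C6H6(l) already on the reactant side): -3135.4 kJ
(2) reversed (reverse to put C2H4(g) on the product side): +1322.9 kJ
(3) × 2 (×2 to match 2 CH3CHO(g) in the target): contributes 2·x
-4021.3 = (-3135.4) + (+1322.9) + 2·x
x = (-4021.3 − (-1812.5)) / (2) = -1104.4 kJ

ΔH_rxn = -1104.4 kJ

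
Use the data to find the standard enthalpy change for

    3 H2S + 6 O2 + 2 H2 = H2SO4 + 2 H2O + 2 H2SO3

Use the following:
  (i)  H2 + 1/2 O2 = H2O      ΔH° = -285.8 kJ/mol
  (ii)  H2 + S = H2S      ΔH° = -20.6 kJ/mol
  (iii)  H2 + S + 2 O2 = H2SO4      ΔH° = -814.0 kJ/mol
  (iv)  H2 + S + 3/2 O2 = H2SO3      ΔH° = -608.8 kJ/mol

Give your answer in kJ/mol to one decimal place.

ΔH° = -2541.4 kJ/mol

(i) × 2 (×2 to match 2 H2O in the target): (2)·(-285.8) = -571.6 kJ/mol
(ii) reversed and × 3 (reverse to put H2S on the reactant side; scale by 3 for the 3 H2S): (-3)·(-20.6) = +61.8 kJ/mol
(iii) as written (H2SO4 already on the product side): -814.0 kJ/mol
(iv) × 2 (×2 to match 2 H2SO3 in the target): (2)·(-608.8) = -1217.6 kJ/mol
ΔH° = (-571.6) + (+61.8) + (-814.0) + (-1217.6) = -2541.4 kJ/mol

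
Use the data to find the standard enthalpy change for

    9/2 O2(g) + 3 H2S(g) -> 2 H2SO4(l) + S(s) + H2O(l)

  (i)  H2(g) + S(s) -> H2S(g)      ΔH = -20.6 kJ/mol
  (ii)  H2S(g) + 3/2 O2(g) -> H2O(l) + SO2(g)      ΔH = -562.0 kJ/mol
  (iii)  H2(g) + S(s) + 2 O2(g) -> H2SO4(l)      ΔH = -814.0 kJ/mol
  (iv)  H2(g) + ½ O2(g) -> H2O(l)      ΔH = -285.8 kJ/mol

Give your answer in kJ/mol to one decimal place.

ΔH = -1852.0 kJ/mol

(i) reversed and × 3: (-3)·(-20.6) = +61.8 kJ/mol
(ii): not needed.
(iii) × 2: (2)·(-814.0) = -1628.0 kJ/mol
(iv) as written: -285.8 kJ/mol
ΔH = (-3)·(-20.6) + (2)·(-814.0) + (1)·(-285.8) = -1852.0 kJ/mol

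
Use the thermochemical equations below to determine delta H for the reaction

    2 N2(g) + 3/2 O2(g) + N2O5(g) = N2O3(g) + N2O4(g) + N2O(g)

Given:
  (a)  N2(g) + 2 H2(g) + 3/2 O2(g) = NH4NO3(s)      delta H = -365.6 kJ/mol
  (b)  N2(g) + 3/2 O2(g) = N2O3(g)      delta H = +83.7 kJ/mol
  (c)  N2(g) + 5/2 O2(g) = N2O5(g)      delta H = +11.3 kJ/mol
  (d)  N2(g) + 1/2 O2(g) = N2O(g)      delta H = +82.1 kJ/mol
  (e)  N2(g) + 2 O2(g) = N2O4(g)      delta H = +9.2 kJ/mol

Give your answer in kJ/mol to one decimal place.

(a): not needed (NH4NO3(s) appears nowhere else).
(b) as written (N2O3(g) already on the product side): +83.7 kJ/mol
(c) reversed (N2O5(g) must end up as a reactant): -11.3 kJ/mol
(d) as written (N2O(g) already on the product side): +82.1 kJ/mol
(e) as written (N2O4(g) already on the product side): +9.2 kJ/mol
Summing the manipulated equations, delta H = (+83.7) + (-11.3) + (+82.1) + (+9.2) = 163.7 kJ/mol

delta H = 163.7 kJ/mol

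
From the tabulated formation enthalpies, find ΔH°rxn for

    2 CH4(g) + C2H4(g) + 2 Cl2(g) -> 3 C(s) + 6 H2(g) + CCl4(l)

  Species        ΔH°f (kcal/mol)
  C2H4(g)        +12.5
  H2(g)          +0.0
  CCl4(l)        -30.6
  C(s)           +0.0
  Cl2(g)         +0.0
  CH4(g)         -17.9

ΔH°rxn = Σ nΔHf°(products) − Σ nΔHf°(reactants).
Products: 3·(+0.0) + 6·(+0.0) + 1·(-30.6) = -30.6
Reactants: 2·(-17.9) + 1·(+12.5) + 2·(+0.0) = -23.3
ΔH°rxn = (-30.6) − (-23.3) = -7.3 kcal/mol

ΔH°rxn = -7.3 kcal/mol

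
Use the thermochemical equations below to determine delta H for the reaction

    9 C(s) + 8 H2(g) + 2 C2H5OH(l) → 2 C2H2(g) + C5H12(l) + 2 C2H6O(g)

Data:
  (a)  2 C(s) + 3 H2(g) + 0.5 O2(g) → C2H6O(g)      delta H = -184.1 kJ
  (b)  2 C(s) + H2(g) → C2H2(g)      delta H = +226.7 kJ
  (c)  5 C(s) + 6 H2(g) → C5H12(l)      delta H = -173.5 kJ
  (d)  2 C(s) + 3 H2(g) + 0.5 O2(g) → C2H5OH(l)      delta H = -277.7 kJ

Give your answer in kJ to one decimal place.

delta H = 467.1 kJ

(a) × 2: (2)·(-184.1) = -368.2 kJ
(b) × 2: (2)·(+226.7) = +453.4 kJ
(c) as written: -173.5 kJ
(d) reversed and × 2: (-2)·(-277.7) = +555.4 kJ
Since enthalpy is a state function, delta H = (2)·(-184.1) + (2)·(+226.7) + (1)·(-173.5) + (-2)·(-277.7) = 467.1 kJ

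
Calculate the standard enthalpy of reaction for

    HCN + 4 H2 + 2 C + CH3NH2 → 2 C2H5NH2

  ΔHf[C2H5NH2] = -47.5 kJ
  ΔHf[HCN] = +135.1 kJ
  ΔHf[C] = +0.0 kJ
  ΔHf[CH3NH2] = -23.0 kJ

ΔH°rxn = -207.1 kJ

ΔH°rxn = Σ nΔHf°(products) − Σ nΔHf°(reactants).
Products: 2·(-47.5) = -95.0
Reactants: 1·(+135.1) + 4·(+0.0) + 2·(+0.0) + 1·(-23.0) = +112.1
ΔH°rxn = (-95.0) − (+112.1) = -207.1 kJ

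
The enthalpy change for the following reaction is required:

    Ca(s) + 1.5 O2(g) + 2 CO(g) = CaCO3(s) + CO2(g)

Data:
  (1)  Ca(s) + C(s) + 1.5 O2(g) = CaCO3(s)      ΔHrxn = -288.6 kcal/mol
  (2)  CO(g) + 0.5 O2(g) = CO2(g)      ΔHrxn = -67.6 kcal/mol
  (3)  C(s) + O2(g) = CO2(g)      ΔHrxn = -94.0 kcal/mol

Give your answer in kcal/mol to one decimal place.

ΔHrxn = -329.8 kcal/mol

(1) as written: -288.6 kcal/mol
(2) × 2: (2)·(-67.6) = -135.2 kcal/mol
(3) reversed: +94.0 kcal/mol
Since enthalpy is a state function, ΔHrxn = (1)·(-288.6) + (2)·(-67.6) + (-1)·(-94.0) = -329.8 kcal/mol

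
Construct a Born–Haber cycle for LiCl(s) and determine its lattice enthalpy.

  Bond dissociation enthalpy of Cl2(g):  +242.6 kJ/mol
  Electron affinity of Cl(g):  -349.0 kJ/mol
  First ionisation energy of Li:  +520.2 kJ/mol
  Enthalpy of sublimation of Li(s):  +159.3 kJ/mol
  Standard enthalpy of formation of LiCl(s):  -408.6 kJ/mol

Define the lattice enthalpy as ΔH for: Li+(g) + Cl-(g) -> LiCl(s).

ΔHf° = 1·ΔHsub + 1·(ΣIE) + 1/2·D(Cl2) + 1·EA + U
-408.6 = 1·(+159.3) + 1·(+520.2) + 1/2·(+242.6) + 1·(-349.0) + U
U = -408.6 − (+451.8) = -860.4 kJ/mol

U = -860.4 kJ/mol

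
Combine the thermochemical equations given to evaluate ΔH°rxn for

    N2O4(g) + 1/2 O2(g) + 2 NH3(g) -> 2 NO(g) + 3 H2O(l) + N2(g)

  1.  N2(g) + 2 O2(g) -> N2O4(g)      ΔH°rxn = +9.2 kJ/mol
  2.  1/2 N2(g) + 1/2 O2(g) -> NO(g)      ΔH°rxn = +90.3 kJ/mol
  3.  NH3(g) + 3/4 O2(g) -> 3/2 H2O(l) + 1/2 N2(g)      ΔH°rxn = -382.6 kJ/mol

ΔH°rxn = -593.8 kJ/mol

eq. 1 reversed (reverse to put N2O4(g) on the reactant side): -9.2 kJ/mol
eq. 2 × 2 (scale by 2 for the 2 NO(g)): (2)·(+90.3) = +180.6 kJ/mol
eq. 3 × 2 (×2 to match 2 NH3(g) in the target): (2)·(-382.6) = -765.2 kJ/mol
Since enthalpy is a state function, ΔH°rxn = (-9.2) + (+180.6) + (-765.2) = -593.8 kJ/mol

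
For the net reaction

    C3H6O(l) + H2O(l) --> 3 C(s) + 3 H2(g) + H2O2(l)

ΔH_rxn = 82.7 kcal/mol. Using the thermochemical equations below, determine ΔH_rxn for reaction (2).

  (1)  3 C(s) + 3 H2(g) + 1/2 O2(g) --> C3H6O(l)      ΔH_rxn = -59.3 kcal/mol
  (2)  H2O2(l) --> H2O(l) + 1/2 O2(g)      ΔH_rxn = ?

ΔH_rxn = -23.4 kcal/mol

(1) reversed: +59.3 kcal/mol
(2) reversed: contributes −x
+82.7 = (+59.3) − x
x = (+82.7 − (+59.3)) / (-1) = -23.4 kcal/mol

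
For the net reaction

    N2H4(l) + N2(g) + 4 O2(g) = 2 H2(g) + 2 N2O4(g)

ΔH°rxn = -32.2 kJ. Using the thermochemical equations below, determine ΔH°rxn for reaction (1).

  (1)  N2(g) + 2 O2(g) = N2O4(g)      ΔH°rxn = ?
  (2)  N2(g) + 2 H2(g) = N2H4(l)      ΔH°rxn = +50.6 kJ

(1) × 2 (×2 to match 2 N2O4(g) in the target): contributes 2·x
(2) reversed (reverse to put N2H4(l) on the reactant side): -50.6 kJ
-32.2 = (-50.6) + 2·x
x = (-32.2 − (-50.6)) / (2) = 9.2 kJ

ΔH°rxn = 9.2 kJ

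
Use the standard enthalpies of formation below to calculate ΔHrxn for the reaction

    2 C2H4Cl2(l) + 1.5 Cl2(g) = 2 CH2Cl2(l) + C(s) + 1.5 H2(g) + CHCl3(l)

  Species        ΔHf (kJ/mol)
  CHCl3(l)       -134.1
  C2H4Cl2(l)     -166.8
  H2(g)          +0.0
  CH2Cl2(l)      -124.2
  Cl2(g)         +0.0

ΔHrxn = -48.9 kJ/mol

ΔH°rxn = Σ nΔHf°(products) − Σ nΔHf°(reactants).
Products: 2·(-124.2) + 1·(+0.0) + 3/2·(+0.0) + 1·(-134.1) = -382.5
Reactants: 2·(-166.8) + 3/2·(+0.0) = -333.6
ΔHrxn = (-382.5) − (-333.6) = -48.9 kJ/mol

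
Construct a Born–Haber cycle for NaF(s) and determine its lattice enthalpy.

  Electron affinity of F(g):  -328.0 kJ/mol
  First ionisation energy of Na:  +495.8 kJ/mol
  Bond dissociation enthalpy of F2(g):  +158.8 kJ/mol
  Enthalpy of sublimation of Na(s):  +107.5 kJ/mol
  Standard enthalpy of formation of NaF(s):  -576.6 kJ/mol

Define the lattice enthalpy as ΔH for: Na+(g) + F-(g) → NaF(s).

U = -931.3 kJ/mol

ΔHf° = 1·ΔHsub + 1·(ΣIE) + 1/2·D(F2) + 1·EA + U
-576.6 = 1·(+107.5) + 1·(+495.8) + 1/2·(+158.8) + 1·(-328.0) + U
U = -576.6 − (+354.7) = -931.3 kJ/mol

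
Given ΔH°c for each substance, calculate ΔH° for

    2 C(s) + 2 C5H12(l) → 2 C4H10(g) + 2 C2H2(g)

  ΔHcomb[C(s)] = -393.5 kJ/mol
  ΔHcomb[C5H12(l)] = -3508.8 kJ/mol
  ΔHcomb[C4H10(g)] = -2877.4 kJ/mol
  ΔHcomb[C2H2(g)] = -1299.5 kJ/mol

Using ΔH = Σ nΔHc°(reactants) − Σ nΔHc°(products):
= [2·(-393.5) + 2·(-3508.8)] − [2·(-2877.4) + 2·(-1299.5)]
= 549.2 kJ/mol

ΔH° = 549.2 kJ/mol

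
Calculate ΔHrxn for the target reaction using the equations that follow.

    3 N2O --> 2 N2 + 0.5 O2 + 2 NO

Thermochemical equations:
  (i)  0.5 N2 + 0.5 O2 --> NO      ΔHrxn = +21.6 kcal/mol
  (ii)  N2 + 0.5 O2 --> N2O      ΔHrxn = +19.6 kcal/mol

(i) × 2: (2)·(+21.6) = +43.2 kcal/mol
(ii) reversed and × 3: (-3)·(+19.6) = -58.8 kcal/mol
Since enthalpy is a state function, ΔHrxn = (+43.2) + (-58.8) = -15.6 kcal/mol

ΔHrxn = -15.6 kcal/mol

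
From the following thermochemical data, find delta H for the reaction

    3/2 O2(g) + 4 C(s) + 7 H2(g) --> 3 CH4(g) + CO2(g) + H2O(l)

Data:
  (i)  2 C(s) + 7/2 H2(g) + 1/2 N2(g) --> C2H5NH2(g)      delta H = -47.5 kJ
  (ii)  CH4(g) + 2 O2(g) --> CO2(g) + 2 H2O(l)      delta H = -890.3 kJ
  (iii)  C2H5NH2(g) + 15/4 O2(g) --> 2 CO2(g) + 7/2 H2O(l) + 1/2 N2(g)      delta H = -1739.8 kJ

delta H = -903.7 kJ

(i) × 2: (2)·(-47.5) = -95.0 kJ
(ii) reversed and × 3: (-3)·(-890.3) = +2670.9 kJ
(iii) × 2: (2)·(-1739.8) = -3479.6 kJ
delta H = (-95.0) + (+2670.9) + (-3479.6) = -903.7 kJ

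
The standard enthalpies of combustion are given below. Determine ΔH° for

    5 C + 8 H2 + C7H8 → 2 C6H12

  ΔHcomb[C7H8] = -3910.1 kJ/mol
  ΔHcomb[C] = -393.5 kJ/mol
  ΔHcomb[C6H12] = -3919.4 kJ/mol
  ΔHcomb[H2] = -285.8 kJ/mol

ΔH° = -325.2 kJ/mol

With combustion enthalpies, reactants minus products:
= [5·(-393.5) + 8·(-285.8) + 1·(-3910.1)] − [2·(-3919.4)]
= -325.2 kJ/mol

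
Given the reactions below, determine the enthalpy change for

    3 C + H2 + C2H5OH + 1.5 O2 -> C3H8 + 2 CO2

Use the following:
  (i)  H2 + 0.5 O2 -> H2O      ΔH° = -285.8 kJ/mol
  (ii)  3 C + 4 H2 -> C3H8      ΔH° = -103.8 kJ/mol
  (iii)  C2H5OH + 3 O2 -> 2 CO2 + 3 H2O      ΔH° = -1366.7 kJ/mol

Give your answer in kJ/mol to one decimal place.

ΔH° = -613.1 kJ/mol

(i) reversed and × 3: (-3)·(-285.8) = +857.4 kJ/mol
(ii) as written: -103.8 kJ/mol
(iii) as written: -1366.7 kJ/mol
Summing the manipulated equations, ΔH° = (-3)·(-285.8) + (1)·(-103.8) + (1)·(-1366.7) = -613.1 kJ/mol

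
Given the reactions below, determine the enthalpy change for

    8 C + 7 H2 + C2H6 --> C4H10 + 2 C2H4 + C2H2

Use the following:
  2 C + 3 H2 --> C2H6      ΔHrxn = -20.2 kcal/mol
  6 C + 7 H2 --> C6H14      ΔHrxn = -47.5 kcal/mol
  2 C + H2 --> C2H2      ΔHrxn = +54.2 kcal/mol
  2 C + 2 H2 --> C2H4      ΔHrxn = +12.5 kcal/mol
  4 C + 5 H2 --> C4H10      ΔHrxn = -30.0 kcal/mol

ΔHrxn = 69.4 kcal/mol

equation 1 reversed (C2H6 must end up as a reactant): +20.2 kcal/mol
equation 2: not needed (C6H14 appears nowhere else).
equation 3 as written (C2H2 already on the product side): +54.2 kcal/mol
equation 4 × 2 (scale by 2 for the 2 C2H4): (2)·(+12.5) = +25.0 kcal/mol
equation 5 as written (C4H10 already on the product side): -30.0 kcal/mol
By Hess's law, ΔHrxn = (-1)·(-20.2) + (1)·(+54.2) + (2)·(+12.5) + (1)·(-30.0) = 69.4 kcal/mol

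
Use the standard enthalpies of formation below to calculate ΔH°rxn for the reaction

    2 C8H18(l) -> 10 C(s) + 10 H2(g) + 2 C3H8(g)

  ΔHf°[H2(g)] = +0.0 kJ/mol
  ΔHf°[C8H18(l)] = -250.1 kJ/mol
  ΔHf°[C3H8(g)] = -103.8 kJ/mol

ΔH°rxn = 292.6 kJ/mol

Products: 10·(+0.0) + 10·(+0.0) + 2·(-103.8) = -207.6
Reactants: 2·(-250.1) = -500.2
ΔH°rxn = (-207.6) − (-500.2) = 292.6 kJ/mol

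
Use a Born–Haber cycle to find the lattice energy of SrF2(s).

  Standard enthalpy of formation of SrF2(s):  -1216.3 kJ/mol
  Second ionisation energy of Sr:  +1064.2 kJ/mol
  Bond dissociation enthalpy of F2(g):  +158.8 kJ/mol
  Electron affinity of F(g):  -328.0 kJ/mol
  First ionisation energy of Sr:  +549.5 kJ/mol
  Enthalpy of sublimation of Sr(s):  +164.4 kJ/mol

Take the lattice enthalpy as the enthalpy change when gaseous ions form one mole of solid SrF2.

ΔHf° = 1·ΔHsub + 1·(ΣIE) + 1·D(F2) + 2·EA + U
-1216.3 = 1·(+164.4) + 1·(+1613.7) + 1·(+158.8) + 2·(-328.0) + U
U = -1216.3 − (+1280.9) = -2497.2 kJ/mol

U = -2497.2 kJ/mol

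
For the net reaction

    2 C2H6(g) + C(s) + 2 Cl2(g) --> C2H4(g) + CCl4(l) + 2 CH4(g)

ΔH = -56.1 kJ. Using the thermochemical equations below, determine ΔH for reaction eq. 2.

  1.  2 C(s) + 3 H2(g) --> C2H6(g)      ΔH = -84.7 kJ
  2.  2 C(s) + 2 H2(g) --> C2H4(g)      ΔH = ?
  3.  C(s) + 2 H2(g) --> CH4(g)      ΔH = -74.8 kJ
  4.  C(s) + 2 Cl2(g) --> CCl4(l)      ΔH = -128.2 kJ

ΔH = 52.3 kJ

eq. 1 reversed and × 2 (C2H6(g) must end up as a reactant; ×2 to match 2 C2H6(g) in the target): (-2)·(-84.7) = +169.4 kJ
eq. 2 as written (C2H4(g) already on the product side): contributes x
eq. 3 × 2 (scale by 2 for the 2 CH4(g)): (2)·(-74.8) = -149.6 kJ
eq. 4 as written (CCl4(l) already on the product side): -128.2 kJ
-56.1 = (+169.4) + (-149.6) + (-128.2) + x
x = (-56.1 − (-108.4)) / (1) = 52.3 kJ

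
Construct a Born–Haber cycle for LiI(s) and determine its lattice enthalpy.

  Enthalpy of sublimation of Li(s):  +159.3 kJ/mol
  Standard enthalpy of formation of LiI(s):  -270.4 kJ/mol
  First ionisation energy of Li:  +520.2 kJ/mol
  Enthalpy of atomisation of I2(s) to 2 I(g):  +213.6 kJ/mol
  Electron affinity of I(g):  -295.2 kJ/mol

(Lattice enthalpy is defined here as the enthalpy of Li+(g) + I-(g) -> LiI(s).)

ΔHf° = 1·ΔHsub + 1·(ΣIE) + 1/2·D(I2) + 1·EA + U
-270.4 = 1·(+159.3) + 1·(+520.2) + 1/2·(+213.6) + 1·(-295.2) + U
U = -270.4 − (+491.1) = -761.5 kJ/mol

U = -761.5 kJ/mol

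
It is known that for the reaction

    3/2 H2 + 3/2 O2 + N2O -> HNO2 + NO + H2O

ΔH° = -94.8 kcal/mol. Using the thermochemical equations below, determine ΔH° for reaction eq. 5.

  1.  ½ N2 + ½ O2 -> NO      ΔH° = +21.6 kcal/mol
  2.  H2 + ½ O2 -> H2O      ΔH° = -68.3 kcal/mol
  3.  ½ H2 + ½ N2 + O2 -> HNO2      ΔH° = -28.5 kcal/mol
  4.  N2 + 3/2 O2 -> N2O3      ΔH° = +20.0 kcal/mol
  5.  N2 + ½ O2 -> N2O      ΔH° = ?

eq. 1 as written (NO already on the product side): +21.6 kcal/mol
eq. 2 as written (H2O already on the product side): -68.3 kcal/mol
eq. 3 as written (HNO2 already on the product side): -28.5 kcal/mol
eq. 4: not needed (N2O3 appears nowhere else).
eq. 5 reversed (N2O must end up as a reactant): contributes −x
-94.8 = (+21.6) + (-68.3) + (-28.5) − x
x = (-94.8 − (-75.2)) / (-1) = 19.6 kcal/mol

ΔH° = 19.6 kcal/mol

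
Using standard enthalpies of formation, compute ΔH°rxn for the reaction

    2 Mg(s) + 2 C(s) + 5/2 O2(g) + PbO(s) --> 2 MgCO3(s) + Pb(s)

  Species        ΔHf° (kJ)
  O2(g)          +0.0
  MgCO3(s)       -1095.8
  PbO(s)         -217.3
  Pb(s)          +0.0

Products: 2·(-1095.8) + 1·(+0.0) = -2191.6
Reactants: 2·(+0.0) + 2·(+0.0) + 5/2·(+0.0) + 1·(-217.3) = -217.3
ΔH°rxn = (-2191.6) − (-217.3) = -1974.3 kJ

ΔH°rxn = -1974.3 kJ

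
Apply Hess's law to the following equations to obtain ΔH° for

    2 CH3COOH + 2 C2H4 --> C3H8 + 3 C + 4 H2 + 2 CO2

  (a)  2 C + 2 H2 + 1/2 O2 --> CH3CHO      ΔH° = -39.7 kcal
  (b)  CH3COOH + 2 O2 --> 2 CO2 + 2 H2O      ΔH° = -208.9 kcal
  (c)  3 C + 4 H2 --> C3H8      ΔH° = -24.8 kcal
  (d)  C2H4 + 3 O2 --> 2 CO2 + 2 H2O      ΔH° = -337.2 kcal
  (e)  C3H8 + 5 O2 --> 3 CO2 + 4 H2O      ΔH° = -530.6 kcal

ΔH° = -6.2 kcal

(a): not needed.
(b) × 2: (2)·(-208.9) = -417.8 kcal
(c) reversed: +24.8 kcal
(d) × 2: (2)·(-337.2) = -674.4 kcal
(e) reversed and × 2: (-2)·(-530.6) = +1061.2 kcal
Combining the equations, ΔH° = (2)·(-208.9) + (-1)·(-24.8) + (2)·(-337.2) + (-2)·(-530.6) = -6.2 kcal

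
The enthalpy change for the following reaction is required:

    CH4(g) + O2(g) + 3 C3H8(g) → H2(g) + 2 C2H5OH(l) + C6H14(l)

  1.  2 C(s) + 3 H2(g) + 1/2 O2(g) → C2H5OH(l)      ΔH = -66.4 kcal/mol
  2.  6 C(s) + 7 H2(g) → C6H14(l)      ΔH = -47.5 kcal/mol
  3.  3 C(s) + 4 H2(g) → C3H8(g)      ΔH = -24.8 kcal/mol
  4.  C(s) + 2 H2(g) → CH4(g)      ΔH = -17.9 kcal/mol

ΔH = -88.0 kcal/mol

eq. 1 × 2: (2)·(-66.4) = -132.8 kcal/mol
eq. 2 as written: -47.5 kcal/mol
eq. 3 reversed and × 3: (-3)·(-24.8) = +74.4 kcal/mol
eq. 4 reversed: +17.9 kcal/mol
Since enthalpy is a state function, ΔH = (-132.8) + (-47.5) + (+74.4) + (+17.9) = -88.0 kcal/mol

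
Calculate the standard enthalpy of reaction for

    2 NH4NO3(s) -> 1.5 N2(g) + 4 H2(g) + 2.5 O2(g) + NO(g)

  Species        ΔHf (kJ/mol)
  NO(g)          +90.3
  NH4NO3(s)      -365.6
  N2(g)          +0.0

Products: 3/2·(+0.0) + 4·(+0.0) + 5/2·(+0.0) + 1·(+90.3) = +90.3
Reactants: 2·(-365.6) = -731.2
ΔHrxn = (+90.3) − (-731.2) = 821.5 kJ/mol

ΔHrxn = 821.5 kJ/mol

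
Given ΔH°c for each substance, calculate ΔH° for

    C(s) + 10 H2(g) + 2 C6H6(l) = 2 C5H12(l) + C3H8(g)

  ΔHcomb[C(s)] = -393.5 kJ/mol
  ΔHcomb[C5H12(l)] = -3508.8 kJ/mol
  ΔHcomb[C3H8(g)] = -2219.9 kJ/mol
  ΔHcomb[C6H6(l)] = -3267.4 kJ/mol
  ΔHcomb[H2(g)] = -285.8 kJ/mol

Using ΔH = Σ nΔHc°(reactants) − Σ nΔHc°(products):
= [1·(-393.5) + 10·(-285.8) + 2·(-3267.4)] − [2·(-3508.8) + 1·(-2219.9)]
= -548.8 kJ/mol

ΔH° = -548.8 kJ/mol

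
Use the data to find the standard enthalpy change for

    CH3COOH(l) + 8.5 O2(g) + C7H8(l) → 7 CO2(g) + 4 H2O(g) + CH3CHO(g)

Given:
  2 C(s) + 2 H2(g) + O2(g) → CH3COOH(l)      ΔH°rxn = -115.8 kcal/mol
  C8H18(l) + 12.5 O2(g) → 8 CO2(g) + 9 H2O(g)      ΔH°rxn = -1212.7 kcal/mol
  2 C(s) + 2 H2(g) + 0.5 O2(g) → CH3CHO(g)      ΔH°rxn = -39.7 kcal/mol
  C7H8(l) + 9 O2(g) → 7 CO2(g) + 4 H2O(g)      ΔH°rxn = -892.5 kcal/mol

equation 1 reversed (CH3COOH(l) must end up as a reactant): +115.8 kcal/mol
equation 2: not needed (C8H18(l) appears nowhere else).
equation 3 as written (CH3CHO(g) already on the product side): -39.7 kcal/mol
equation 4 as written (C7H8(l) already on the reactant side): -892.5 kcal/mol
ΔH°rxn = (+115.8) + (-39.7) + (-892.5) = -816.4 kcal/mol

ΔH°rxn = -816.4 kcal/mol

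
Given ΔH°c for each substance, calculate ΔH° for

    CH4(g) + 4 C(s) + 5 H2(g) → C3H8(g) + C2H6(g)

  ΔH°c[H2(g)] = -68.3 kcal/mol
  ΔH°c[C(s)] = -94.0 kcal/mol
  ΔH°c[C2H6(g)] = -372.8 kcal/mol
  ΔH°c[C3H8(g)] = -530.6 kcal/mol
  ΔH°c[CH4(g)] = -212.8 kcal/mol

Using ΔH = Σ nΔHc°(reactants) − Σ nΔHc°(products):
= [1·(-212.8) + 4·(-94.0) + 5·(-68.3)] − [1·(-530.6) + 1·(-372.8)]
= -26.9 kcal/mol

ΔH° = -26.9 kcal/mol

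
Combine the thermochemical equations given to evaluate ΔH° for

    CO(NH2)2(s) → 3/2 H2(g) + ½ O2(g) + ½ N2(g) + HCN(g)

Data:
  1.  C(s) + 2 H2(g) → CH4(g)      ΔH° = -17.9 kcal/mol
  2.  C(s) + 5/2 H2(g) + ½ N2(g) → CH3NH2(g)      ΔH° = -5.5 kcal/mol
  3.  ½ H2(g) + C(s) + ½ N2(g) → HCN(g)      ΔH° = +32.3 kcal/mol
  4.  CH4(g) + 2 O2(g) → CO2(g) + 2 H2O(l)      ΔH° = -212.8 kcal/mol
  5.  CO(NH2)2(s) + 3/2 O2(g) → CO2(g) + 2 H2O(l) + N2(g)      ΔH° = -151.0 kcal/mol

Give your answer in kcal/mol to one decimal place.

ΔH° = 112.0 kcal/mol

eq. 1 reversed: +17.9 kcal/mol
eq. 2: not needed (CH3NH2(g) appears nowhere else).
eq. 3 as written (HCN(g) already on the product side): +32.3 kcal/mol
eq. 4 reversed: +212.8 kcal/mol
eq. 5 as written (CO(NH2)2(s) already on the reactant side): -151.0 kcal/mol
By Hess's law, ΔH° = (-1)·(-17.9) + (1)·(+32.3) + (-1)·(-212.8) + (1)·(-151.0) = 112.0 kcal/mol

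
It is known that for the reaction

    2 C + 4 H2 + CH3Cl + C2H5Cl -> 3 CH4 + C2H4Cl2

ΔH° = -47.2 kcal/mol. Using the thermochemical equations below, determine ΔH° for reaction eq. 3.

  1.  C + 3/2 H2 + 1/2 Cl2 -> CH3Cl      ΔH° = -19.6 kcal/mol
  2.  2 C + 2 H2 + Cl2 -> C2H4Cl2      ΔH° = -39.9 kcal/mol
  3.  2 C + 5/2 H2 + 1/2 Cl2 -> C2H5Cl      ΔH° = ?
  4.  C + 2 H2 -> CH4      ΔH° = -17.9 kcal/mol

eq. 1 reversed (reverse to put CH3Cl on the reactant side): +19.6 kcal/mol
eq. 2 as written (C2H4Cl2 already on the product side): -39.9 kcal/mol
eq. 3 reversed (reverse to put C2H5Cl on the reactant side): contributes −x
eq. 4 × 3 (×3 to match 3 CH4 in the target): (3)·(-17.9) = -53.7 kcal/mol
-47.2 = (+19.6) + (-39.9) + (-53.7) − x
x = (-47.2 − (-74.0)) / (-1) = -26.8 kcal/mol

ΔH° = -26.8 kcal/mol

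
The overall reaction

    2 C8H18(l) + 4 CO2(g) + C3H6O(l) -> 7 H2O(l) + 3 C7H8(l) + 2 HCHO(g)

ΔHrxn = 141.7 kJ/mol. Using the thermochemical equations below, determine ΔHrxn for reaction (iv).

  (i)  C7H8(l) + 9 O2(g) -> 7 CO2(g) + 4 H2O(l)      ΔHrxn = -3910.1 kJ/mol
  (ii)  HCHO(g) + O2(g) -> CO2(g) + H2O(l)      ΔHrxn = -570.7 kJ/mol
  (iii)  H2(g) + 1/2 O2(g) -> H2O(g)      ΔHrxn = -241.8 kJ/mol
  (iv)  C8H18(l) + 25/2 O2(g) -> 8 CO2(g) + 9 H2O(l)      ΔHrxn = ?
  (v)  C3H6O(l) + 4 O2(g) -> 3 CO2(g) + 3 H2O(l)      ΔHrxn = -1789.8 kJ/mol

(i) reversed and × 3: (-3)·(-3910.1) = +11730.3 kJ/mol
(ii) reversed and × 2: (-2)·(-570.7) = +1141.4 kJ/mol
(iii): not needed.
(iv) × 2: contributes 2·x
(v) as written: -1789.8 kJ/mol
+141.7 = (+11730.3) + (+1141.4) + (-1789.8) + 2·x
x = (+141.7 − (+11081.9)) / (2) = -5470.1 kJ/mol

ΔHrxn = -5470.1 kJ/mol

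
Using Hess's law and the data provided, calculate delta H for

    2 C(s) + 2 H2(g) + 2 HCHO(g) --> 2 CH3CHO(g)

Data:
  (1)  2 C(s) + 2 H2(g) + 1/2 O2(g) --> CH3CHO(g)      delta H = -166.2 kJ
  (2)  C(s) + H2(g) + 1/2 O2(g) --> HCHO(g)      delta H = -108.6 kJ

delta H = -115.2 kJ

(1) × 2: (2)·(-166.2) = -332.4 kJ
(2) reversed and × 2: (-2)·(-108.6) = +217.2 kJ
By Hess's law, delta H = (2)·(-166.2) + (-2)·(-108.6) = -115.2 kJ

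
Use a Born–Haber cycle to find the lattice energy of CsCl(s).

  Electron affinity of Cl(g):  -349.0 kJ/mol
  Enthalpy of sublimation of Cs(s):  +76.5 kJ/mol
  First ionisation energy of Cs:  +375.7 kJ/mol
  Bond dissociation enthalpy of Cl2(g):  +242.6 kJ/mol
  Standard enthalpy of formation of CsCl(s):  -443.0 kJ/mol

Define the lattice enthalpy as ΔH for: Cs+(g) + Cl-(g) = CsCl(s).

ΔHf° = 1·ΔHsub + 1·(ΣIE) + 1/2·D(Cl2) + 1·EA + U
-443.0 = 1·(+76.5) + 1·(+375.7) + 1/2·(+242.6) + 1·(-349.0) + U
U = -443.0 − (+224.5) = -667.5 kJ/mol

U = -667.5 kJ/mol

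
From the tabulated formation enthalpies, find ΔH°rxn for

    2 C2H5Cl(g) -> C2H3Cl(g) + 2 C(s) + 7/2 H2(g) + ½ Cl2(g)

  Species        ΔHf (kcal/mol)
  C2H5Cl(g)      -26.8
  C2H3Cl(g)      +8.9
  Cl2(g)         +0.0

Products: 1·(+8.9) + 2·(+0.0) + 7/2·(+0.0) + 1/2·(+0.0) = +8.9
Reactants: 2·(-26.8) = -53.6
ΔH°rxn = (+8.9) − (-53.6) = 62.5 kcal/mol

ΔH°rxn = 62.5 kcal/mol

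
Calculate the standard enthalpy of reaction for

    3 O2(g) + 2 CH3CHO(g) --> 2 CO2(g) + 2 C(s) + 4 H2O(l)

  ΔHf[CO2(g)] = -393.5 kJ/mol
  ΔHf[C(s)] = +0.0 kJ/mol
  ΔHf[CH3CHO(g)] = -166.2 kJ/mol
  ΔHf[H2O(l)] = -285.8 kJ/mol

Products: 2·(-393.5) + 2·(+0.0) + 4·(-285.8) = -1930.2
Reactants: 3·(+0.0) + 2·(-166.2) = -332.4
ΔHrxn = (-1930.2) − (-332.4) = -1597.8 kJ/mol

ΔHrxn = -1597.8 kJ/mol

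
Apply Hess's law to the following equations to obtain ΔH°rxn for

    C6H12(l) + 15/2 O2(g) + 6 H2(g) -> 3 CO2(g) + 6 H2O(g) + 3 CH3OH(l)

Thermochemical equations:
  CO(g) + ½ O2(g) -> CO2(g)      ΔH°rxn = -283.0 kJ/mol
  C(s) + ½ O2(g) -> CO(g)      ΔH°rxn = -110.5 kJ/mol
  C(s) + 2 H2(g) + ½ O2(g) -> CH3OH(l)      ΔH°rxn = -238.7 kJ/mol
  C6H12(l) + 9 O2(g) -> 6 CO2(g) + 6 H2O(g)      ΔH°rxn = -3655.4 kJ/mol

equation 1 reversed and × 3: (-3)·(-283.0) = +849.0 kJ/mol
equation 2 reversed and × 3: (-3)·(-110.5) = +331.5 kJ/mol
equation 3 × 3: (3)·(-238.7) = -716.1 kJ/mol
equation 4 as written: -3655.4 kJ/mol
ΔH°rxn = (-3)·(-283.0) + (-3)·(-110.5) + (3)·(-238.7) + (1)·(-3655.4) = -3191.0 kJ/mol

ΔH°rxn = -3191.0 kJ/mol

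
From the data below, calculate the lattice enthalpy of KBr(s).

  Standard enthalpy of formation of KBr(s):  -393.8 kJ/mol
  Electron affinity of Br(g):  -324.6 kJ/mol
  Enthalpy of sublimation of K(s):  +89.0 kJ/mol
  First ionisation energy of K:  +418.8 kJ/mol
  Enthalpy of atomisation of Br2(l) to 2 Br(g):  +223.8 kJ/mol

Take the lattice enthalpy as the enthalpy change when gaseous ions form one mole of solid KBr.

U = -688.9 kJ/mol

ΔHf° = 1·ΔHsub + 1·(ΣIE) + 1/2·D(Br2) + 1·EA + U
-393.8 = 1·(+89.0) + 1·(+418.8) + 1/2·(+223.8) + 1·(-324.6) + U
U = -393.8 − (+295.1) = -688.9 kJ/mol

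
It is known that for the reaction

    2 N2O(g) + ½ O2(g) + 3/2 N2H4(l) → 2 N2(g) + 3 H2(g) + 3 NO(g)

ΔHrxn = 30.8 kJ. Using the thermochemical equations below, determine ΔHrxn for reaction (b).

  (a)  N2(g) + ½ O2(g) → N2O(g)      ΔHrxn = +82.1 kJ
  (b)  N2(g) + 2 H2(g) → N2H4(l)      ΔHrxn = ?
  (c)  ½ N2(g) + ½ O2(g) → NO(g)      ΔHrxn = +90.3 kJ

(a) reversed and × 2: (-2)·(+82.1) = -164.2 kJ
(b) reversed and × 3/2: contributes −3/2·x
(c) × 3: (3)·(+90.3) = +270.9 kJ
+30.8 = (-164.2) + (+270.9) − 3/2·x
x = (+30.8 − (+106.7)) / (-3/2) = 50.6 kJ

ΔHrxn = 50.6 kJ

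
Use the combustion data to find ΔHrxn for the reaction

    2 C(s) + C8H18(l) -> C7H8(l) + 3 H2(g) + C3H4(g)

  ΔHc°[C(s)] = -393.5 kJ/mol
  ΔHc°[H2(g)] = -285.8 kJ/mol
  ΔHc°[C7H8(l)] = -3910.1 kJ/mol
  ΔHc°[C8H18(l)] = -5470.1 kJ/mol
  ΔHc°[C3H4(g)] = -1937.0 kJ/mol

ΔHrxn = 447.4 kJ/mol

With combustion enthalpies, reactants minus products:
= [2·(-393.5) + 1·(-5470.1)] − [1·(-3910.1) + 3·(-285.8) + 1·(-1937.0)]
= 447.4 kJ/mol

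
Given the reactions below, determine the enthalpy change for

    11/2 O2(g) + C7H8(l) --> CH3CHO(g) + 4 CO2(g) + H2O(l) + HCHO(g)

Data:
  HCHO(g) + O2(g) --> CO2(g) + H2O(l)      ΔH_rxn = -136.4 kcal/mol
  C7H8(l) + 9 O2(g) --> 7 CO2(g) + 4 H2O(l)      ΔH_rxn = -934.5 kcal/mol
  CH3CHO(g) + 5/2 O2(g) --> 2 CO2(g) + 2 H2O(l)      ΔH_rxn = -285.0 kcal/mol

ΔH_rxn = -513.1 kcal/mol

equation 1 reversed: +136.4 kcal/mol
equation 2 as written: -934.5 kcal/mol
equation 3 reversed: +285.0 kcal/mol
Summing the manipulated equations, ΔH_rxn = (-1)·(-136.4) + (1)·(-934.5) + (-1)·(-285.0) = -513.1 kcal/mol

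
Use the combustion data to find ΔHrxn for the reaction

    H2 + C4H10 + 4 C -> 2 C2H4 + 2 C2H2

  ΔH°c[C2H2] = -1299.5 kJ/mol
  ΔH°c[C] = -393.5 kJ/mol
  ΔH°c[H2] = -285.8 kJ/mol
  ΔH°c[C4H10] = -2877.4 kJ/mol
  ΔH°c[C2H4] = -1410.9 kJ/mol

ΔHrxn = 683.6 kJ/mol

With combustion enthalpies, reactants minus products:
= [1·(-285.8) + 1·(-2877.4) + 4·(-393.5)] − [2·(-1410.9) + 2·(-1299.5)]
= 683.6 kJ/mol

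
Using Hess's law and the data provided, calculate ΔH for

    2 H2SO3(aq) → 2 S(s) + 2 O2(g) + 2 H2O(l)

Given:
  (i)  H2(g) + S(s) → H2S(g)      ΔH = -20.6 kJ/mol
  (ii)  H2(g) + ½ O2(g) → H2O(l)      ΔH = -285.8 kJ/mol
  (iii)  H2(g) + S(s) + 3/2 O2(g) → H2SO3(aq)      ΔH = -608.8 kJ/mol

ΔH = 646.0 kJ/mol

(i): not needed.
(ii) × 2: (2)·(-285.8) = -571.6 kJ/mol
(iii) reversed and × 2: (-2)·(-608.8) = +1217.6 kJ/mol
Combining the equations, ΔH = (-571.6) + (+1217.6) = 646.0 kJ/mol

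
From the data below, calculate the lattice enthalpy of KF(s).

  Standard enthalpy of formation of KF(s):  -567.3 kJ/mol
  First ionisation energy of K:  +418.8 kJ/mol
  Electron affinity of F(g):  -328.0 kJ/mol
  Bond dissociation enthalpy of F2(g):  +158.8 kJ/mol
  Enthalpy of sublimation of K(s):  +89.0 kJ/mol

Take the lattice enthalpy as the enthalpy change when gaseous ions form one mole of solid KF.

ΔHf° = 1·ΔHsub + 1·(ΣIE) + 1/2·D(F2) + 1·EA + U
-567.3 = 1·(+89.0) + 1·(+418.8) + 1/2·(+158.8) + 1·(-328.0) + U
U = -567.3 − (+259.2) = -826.5 kJ/mol

U = -826.5 kJ/mol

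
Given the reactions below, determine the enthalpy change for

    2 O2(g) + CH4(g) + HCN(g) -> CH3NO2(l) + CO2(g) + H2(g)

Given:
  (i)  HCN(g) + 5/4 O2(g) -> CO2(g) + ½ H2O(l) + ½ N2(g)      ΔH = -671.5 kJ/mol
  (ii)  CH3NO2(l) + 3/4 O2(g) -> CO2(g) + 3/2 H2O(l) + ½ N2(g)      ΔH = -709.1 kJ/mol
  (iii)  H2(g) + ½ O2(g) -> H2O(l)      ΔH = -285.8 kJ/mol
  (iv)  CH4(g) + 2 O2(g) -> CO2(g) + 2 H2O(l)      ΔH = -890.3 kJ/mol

(i) as written (HCN(g) already on the reactant side): -671.5 kJ/mol
(ii) reversed (reverse to put CH3NO2(l) on the product side): +709.1 kJ/mol
(iii) reversed (reverse to put H2(g) on the product side): +285.8 kJ/mol
(iv) as written (CH4(g) already on the reactant side): -890.3 kJ/mol
ΔH = (1)·(-671.5) + (-1)·(-709.1) + (-1)·(-285.8) + (1)·(-890.3) = -566.9 kJ/mol

ΔH = -566.9 kJ/mol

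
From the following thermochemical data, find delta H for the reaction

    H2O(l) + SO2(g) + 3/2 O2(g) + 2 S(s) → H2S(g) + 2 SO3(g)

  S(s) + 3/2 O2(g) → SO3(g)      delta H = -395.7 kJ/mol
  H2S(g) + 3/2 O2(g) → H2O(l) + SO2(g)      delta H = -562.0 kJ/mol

delta H = -229.4 kJ/mol

equation 1 × 2: (2)·(-395.7) = -791.4 kJ/mol
equation 2 reversed: +562.0 kJ/mol
Combining the equations, delta H = (2)·(-395.7) + (-1)·(-562.0) = -229.4 kJ/mol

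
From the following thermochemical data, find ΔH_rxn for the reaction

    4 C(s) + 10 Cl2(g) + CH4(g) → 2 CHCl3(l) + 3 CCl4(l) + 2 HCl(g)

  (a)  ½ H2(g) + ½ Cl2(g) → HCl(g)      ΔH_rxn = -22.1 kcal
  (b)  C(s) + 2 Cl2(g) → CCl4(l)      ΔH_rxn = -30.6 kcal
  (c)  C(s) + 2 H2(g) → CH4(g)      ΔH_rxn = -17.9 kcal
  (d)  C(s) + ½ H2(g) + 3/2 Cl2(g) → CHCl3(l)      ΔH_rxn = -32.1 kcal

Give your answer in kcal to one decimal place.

ΔH_rxn = -182.3 kcal

(a) × 2: (2)·(-22.1) = -44.2 kcal
(b) × 3: (3)·(-30.6) = -91.8 kcal
(c) reversed: +17.9 kcal
(d) × 2: (2)·(-32.1) = -64.2 kcal
Summing the manipulated equations, ΔH_rxn = (2)·(-22.1) + (3)·(-30.6) + (-1)·(-17.9) + (2)·(-32.1) = -182.3 kcal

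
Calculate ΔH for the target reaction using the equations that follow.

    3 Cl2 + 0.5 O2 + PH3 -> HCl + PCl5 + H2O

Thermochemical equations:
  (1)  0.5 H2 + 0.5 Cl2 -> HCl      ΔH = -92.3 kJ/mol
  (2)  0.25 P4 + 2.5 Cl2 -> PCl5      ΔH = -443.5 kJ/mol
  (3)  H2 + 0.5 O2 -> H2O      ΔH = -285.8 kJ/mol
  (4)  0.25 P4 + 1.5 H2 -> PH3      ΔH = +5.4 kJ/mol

ΔH = -827.0 kJ/mol

(1) as written: -92.3 kJ/mol
(2) as written: -443.5 kJ/mol
(3) as written: -285.8 kJ/mol
(4) reversed: -5.4 kJ/mol
ΔH = (1)·(-92.3) + (1)·(-443.5) + (1)·(-285.8) + (-1)·(+5.4) = -827.0 kJ/mol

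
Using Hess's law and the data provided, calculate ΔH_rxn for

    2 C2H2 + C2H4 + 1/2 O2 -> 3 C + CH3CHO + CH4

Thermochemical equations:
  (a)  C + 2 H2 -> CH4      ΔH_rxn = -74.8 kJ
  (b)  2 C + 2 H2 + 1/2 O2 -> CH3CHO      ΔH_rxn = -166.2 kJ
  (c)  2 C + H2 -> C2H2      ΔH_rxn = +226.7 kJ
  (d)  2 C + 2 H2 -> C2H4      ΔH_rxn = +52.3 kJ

ΔH_rxn = -746.7 kJ

(a) as written (CH4 already on the product side): -74.8 kJ
(b) as written (CH3CHO already on the product side): -166.2 kJ
(c) reversed and × 2 (C2H2 must end up as a reactant; scale by 2 for the 2 C2H2): (-2)·(+226.7) = -453.4 kJ
(d) reversed (reverse to put C2H4 on the reactant side): -52.3 kJ
Since enthalpy is a state function, ΔH_rxn = (1)·(-74.8) + (1)·(-166.2) + (-2)·(+226.7) + (-1)·(+52.3) = -746.7 kJ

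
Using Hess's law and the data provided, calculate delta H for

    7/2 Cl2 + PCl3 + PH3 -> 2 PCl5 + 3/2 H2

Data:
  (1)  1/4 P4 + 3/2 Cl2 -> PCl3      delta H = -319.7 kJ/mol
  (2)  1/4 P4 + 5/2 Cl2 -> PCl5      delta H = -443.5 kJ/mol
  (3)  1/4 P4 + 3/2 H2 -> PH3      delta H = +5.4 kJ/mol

delta H = -572.7 kJ/mol

(1) reversed (PCl3 must end up as a reactant): +319.7 kJ/mol
(2) × 2 (scale by 2 for the 2 PCl5): (2)·(-443.5) = -887.0 kJ/mol
(3) reversed (PH3 must end up as a reactant): -5.4 kJ/mol
Combining the equations, delta H = (-1)·(-319.7) + (2)·(-443.5) + (-1)·(+5.4) = -572.7 kJ/mol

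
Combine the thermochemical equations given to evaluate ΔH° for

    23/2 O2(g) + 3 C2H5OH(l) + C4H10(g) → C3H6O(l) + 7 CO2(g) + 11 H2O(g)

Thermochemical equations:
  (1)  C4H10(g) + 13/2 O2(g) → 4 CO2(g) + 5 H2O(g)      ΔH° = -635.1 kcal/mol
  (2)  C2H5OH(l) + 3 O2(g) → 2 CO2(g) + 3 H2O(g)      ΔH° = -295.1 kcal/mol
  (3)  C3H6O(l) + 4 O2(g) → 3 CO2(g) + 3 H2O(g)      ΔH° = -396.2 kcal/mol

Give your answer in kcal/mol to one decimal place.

(1) as written (C4H10(g) already on the reactant side): -635.1 kcal/mol
(2) × 3 (scale by 3 for the 3 C2H5OH(l)): (3)·(-295.1) = -885.3 kcal/mol
(3) reversed (reverse to put C3H6O(l) on the product side): +396.2 kcal/mol
By Hess's law, ΔH° = (-635.1) + (-885.3) + (+396.2) = -1124.2 kcal/mol

ΔH° = -1124.2 kcal/mol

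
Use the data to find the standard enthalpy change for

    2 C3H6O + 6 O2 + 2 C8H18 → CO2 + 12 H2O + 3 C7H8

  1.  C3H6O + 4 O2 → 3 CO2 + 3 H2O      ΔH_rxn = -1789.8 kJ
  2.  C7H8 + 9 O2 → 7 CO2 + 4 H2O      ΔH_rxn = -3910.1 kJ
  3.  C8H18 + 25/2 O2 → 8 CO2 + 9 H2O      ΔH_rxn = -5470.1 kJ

eq. 1 × 2 (×2 to match 2 C3H6O in the target): (2)·(-1789.8) = -3579.6 kJ
eq. 2 reversed and × 3 (reverse to put C7H8 on the product side; ×3 to match 3 C7H8 in the target): (-3)·(-3910.1) = +11730.3 kJ
eq. 3 × 2 (×2 to match 2 C8H18 in the target): (2)·(-5470.1) = -10940.2 kJ
Summing the manipulated equations, ΔH_rxn = (-3579.6) + (+11730.3) + (-10940.2) = -2789.5 kJ

ΔH_rxn = -2789.5 kJ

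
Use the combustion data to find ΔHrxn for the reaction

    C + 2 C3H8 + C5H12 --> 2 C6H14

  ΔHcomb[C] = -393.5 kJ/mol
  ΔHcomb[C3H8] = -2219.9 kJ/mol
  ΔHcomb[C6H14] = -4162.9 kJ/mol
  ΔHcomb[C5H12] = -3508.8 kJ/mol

With combustion enthalpies, reactants minus products:
= [1·(-393.5) + 2·(-2219.9) + 1·(-3508.8)] − [2·(-4162.9)]
= -16.3 kJ/mol

ΔHrxn = -16.3 kJ/mol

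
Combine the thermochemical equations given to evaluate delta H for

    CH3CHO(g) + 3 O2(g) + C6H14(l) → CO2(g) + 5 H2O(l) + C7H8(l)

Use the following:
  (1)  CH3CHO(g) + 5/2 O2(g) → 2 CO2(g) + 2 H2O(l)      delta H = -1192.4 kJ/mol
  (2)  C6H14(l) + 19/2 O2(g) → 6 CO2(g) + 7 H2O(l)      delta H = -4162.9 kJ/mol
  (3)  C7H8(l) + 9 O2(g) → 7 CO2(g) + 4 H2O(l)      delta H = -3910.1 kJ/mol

delta H = -1445.2 kJ/mol

(1) as written: -1192.4 kJ/mol
(2) as written: -4162.9 kJ/mol
(3) reversed: +3910.1 kJ/mol
By Hess's law, delta H = (-1192.4) + (-4162.9) + (+3910.1) = -1445.2 kJ/mol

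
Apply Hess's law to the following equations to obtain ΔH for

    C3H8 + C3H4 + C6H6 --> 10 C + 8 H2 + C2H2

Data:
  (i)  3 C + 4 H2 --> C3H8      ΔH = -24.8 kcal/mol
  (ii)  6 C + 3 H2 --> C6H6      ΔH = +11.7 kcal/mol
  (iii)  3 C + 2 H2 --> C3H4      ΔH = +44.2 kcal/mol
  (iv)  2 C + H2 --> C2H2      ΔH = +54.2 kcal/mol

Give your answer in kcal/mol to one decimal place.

(i) reversed: +24.8 kcal/mol
(ii) reversed: -11.7 kcal/mol
(iii) reversed: -44.2 kcal/mol
(iv) as written: +54.2 kcal/mol
ΔH = (-1)·(-24.8) + (-1)·(+11.7) + (-1)·(+44.2) + (1)·(+54.2) = 23.1 kcal/mol

ΔH = 23.1 kcal/mol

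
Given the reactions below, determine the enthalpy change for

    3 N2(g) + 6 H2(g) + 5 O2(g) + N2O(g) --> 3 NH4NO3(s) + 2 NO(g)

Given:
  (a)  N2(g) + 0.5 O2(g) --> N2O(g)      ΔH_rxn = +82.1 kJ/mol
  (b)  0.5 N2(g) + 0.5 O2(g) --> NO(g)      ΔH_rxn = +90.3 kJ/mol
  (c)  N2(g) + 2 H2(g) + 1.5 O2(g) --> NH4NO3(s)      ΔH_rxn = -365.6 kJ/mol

ΔH_rxn = -998.3 kJ/mol

(a) reversed (N2O(g) must end up as a reactant): -82.1 kJ/mol
(b) × 2 (scale by 2 for the 2 NO(g)): (2)·(+90.3) = +180.6 kJ/mol
(c) × 3 (scale by 3 for the 3 NH4NO3(s)): (3)·(-365.6) = -1096.8 kJ/mol
Combining the equations, ΔH_rxn = (-82.1) + (+180.6) + (-1096.8) = -998.3 kJ/mol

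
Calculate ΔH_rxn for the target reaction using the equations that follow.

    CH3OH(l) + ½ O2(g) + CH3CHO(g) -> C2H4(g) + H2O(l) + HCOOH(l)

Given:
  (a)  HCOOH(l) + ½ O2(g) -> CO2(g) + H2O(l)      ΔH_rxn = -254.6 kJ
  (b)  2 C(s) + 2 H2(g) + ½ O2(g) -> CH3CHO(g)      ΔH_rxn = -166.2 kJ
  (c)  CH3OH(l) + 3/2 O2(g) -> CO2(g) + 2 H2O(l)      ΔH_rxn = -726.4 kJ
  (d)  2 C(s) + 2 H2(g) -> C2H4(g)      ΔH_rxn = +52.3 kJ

ΔH_rxn = -253.3 kJ

(a) reversed (reverse to put HCOOH(l) on the product side): +254.6 kJ
(b) reversed (CH3CHO(g) must end up as a reactant): +166.2 kJ
(c) as written (CH3OH(l) already on the reactant side): -726.4 kJ
(d) as written (C2H4(g) already on the product side): +52.3 kJ
ΔH_rxn = (-1)·(-254.6) + (-1)·(-166.2) + (1)·(-726.4) + (1)·(+52.3) = -253.3 kJ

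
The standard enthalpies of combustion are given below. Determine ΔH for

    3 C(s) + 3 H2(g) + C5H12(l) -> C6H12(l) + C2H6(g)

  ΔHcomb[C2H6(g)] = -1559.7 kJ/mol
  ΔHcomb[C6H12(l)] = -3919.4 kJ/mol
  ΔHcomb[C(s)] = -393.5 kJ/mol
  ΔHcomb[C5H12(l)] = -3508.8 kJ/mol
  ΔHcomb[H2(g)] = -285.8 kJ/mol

ΔH = -67.6 kJ/mol

With combustion enthalpies, reactants minus products:
= [3·(-393.5) + 3·(-285.8) + 1·(-3508.8)] − [1·(-3919.4) + 1·(-1559.7)]
= -67.6 kJ/mol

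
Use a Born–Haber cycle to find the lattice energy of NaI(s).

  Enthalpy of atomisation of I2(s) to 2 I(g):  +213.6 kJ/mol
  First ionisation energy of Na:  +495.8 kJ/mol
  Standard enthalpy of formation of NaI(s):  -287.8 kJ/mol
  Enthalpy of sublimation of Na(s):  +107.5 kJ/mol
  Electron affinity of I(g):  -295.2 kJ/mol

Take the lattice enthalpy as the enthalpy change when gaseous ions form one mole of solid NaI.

ΔHf° = 1·ΔHsub + 1·(ΣIE) + 1/2·D(I2) + 1·EA + U
-287.8 = 1·(+107.5) + 1·(+495.8) + 1/2·(+213.6) + 1·(-295.2) + U
U = -287.8 − (+414.9) = -702.7 kJ/mol

U = -702.7 kJ/mol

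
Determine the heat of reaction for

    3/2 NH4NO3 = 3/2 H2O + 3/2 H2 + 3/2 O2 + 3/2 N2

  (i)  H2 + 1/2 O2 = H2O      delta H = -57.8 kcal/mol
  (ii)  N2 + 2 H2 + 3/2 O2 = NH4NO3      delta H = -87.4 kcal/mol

(i) × 3/2 (scale by 3/2 for the 3/2 H2O): (3/2)·(-57.8) = -86.7 kcal/mol
(ii) reversed and × 3/2 (reverse to put NH4NO3 on the reactant side; ×3/2 to match 3/2 NH4NO3 in the target): (-3/2)·(-87.4) = +131.1 kcal/mol
delta H = (-86.7) + (+131.1) = 44.4 kcal/mol

delta H = 44.4 kcal/mol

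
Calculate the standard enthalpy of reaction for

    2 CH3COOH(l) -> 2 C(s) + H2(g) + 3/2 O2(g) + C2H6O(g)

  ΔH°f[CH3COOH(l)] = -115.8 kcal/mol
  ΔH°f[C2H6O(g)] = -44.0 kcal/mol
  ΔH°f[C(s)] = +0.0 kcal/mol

ΔH° = 187.6 kcal/mol

ΔH°rxn = Σ nΔHf°(products) − Σ nΔHf°(reactants).
Products: 2·(+0.0) + 1·(+0.0) + 3/2·(+0.0) + 1·(-44.0) = -44.0
Reactants: 2·(-115.8) = -231.6
ΔH° = (-44.0) − (-231.6) = 187.6 kcal/mol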